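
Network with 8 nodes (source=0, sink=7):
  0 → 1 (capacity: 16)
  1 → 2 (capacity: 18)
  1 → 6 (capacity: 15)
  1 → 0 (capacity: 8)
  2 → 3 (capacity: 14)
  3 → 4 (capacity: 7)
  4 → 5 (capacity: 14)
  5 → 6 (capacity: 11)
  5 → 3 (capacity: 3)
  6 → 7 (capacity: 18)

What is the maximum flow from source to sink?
Maximum flow = 16

Max flow: 16

Flow assignment:
  0 → 1: 16/16
  1 → 2: 1/18
  1 → 6: 15/15
  2 → 3: 1/14
  3 → 4: 1/7
  4 → 5: 1/14
  5 → 6: 1/11
  6 → 7: 16/18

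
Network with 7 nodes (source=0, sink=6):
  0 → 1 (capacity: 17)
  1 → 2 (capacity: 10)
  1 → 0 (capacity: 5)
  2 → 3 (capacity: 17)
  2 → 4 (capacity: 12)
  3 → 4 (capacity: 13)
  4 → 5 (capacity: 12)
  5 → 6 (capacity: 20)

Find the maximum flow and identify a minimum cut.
Max flow = 10, Min cut edges: (1,2)

Maximum flow: 10
Minimum cut: (1,2)
Partition: S = [0, 1], T = [2, 3, 4, 5, 6]

Max-flow min-cut theorem verified: both equal 10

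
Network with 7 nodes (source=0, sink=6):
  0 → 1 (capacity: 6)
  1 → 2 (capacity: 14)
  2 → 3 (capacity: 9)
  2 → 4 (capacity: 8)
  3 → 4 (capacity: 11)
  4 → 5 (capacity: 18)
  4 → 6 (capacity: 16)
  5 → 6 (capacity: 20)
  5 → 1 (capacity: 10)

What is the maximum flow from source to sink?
Maximum flow = 6

Max flow: 6

Flow assignment:
  0 → 1: 6/6
  1 → 2: 6/14
  2 → 4: 6/8
  4 → 6: 6/16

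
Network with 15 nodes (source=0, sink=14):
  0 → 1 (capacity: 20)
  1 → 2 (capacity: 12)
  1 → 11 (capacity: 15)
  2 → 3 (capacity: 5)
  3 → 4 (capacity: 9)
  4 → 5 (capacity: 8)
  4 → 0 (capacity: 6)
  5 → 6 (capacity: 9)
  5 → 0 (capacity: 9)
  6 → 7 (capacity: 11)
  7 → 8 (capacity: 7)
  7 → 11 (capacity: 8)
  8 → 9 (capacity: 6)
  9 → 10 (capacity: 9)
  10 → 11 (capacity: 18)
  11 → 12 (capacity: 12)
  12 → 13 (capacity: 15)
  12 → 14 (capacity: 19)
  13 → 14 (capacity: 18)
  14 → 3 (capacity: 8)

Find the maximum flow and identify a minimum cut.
Max flow = 12, Min cut edges: (11,12)

Maximum flow: 12
Minimum cut: (11,12)
Partition: S = [0, 1, 2, 3, 4, 5, 6, 7, 8, 9, 10, 11], T = [12, 13, 14]

Max-flow min-cut theorem verified: both equal 12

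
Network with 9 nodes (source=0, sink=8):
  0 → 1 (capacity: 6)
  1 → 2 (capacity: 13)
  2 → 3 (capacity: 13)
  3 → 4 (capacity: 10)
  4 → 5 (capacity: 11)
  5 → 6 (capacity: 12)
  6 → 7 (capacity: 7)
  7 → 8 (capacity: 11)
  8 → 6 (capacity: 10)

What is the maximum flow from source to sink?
Maximum flow = 6

Max flow: 6

Flow assignment:
  0 → 1: 6/6
  1 → 2: 6/13
  2 → 3: 6/13
  3 → 4: 6/10
  4 → 5: 6/11
  5 → 6: 6/12
  6 → 7: 6/7
  7 → 8: 6/11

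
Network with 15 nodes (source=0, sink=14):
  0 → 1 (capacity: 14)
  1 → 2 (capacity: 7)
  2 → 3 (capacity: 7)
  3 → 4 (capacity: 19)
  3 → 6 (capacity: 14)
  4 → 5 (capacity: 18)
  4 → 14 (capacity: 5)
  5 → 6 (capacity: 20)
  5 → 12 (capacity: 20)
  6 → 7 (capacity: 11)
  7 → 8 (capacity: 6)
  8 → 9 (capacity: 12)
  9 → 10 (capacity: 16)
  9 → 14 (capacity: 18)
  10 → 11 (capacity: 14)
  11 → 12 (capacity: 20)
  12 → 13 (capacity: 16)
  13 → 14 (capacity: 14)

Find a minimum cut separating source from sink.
Min cut value = 7, edges: (2,3)

Min cut value: 7
Partition: S = [0, 1, 2], T = [3, 4, 5, 6, 7, 8, 9, 10, 11, 12, 13, 14]
Cut edges: (2,3)

By max-flow min-cut theorem, max flow = min cut = 7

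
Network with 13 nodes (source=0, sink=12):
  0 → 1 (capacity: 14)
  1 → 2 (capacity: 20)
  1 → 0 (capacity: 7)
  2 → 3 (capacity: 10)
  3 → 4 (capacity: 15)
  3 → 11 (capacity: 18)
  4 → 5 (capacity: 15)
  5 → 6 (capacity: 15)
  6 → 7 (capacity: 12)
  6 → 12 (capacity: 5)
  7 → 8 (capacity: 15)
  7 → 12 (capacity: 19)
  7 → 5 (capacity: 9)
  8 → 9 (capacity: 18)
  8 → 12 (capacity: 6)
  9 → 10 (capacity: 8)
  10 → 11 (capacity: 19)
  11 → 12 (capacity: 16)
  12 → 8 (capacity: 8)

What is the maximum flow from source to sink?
Maximum flow = 10

Max flow: 10

Flow assignment:
  0 → 1: 10/14
  1 → 2: 10/20
  2 → 3: 10/10
  3 → 11: 10/18
  11 → 12: 10/16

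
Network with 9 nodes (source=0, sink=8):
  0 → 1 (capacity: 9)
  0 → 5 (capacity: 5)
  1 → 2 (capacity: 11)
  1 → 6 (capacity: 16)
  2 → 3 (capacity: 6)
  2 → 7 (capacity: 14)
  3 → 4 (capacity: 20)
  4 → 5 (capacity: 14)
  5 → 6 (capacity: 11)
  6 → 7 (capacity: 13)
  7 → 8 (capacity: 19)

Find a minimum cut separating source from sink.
Min cut value = 14, edges: (0,1), (0,5)

Min cut value: 14
Partition: S = [0], T = [1, 2, 3, 4, 5, 6, 7, 8]
Cut edges: (0,1), (0,5)

By max-flow min-cut theorem, max flow = min cut = 14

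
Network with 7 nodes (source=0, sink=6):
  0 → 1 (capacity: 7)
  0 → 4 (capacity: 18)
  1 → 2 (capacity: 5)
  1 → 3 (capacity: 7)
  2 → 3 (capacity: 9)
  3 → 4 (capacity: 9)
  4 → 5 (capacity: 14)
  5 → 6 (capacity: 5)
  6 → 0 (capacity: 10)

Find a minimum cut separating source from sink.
Min cut value = 5, edges: (5,6)

Min cut value: 5
Partition: S = [0, 1, 2, 3, 4, 5], T = [6]
Cut edges: (5,6)

By max-flow min-cut theorem, max flow = min cut = 5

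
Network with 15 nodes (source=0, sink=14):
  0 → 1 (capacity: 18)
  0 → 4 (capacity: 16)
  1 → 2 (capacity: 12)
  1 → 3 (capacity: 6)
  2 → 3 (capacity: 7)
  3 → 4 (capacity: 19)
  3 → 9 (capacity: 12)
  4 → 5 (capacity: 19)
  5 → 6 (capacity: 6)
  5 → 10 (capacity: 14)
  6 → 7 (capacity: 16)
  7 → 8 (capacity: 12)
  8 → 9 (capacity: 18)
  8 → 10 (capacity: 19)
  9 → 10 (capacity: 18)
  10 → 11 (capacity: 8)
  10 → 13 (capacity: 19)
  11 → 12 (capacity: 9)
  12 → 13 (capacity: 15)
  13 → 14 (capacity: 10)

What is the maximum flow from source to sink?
Maximum flow = 10

Max flow: 10

Flow assignment:
  0 → 1: 10/18
  1 → 2: 7/12
  1 → 3: 3/6
  2 → 3: 7/7
  3 → 4: 3/19
  3 → 9: 7/12
  4 → 5: 3/19
  5 → 6: 3/6
  6 → 7: 3/16
  7 → 8: 3/12
  8 → 10: 3/19
  9 → 10: 7/18
  10 → 11: 8/8
  10 → 13: 2/19
  11 → 12: 8/9
  12 → 13: 8/15
  13 → 14: 10/10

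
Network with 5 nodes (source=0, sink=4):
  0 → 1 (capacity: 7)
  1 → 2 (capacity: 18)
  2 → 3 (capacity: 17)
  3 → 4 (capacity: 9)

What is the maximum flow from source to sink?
Maximum flow = 7

Max flow: 7

Flow assignment:
  0 → 1: 7/7
  1 → 2: 7/18
  2 → 3: 7/17
  3 → 4: 7/9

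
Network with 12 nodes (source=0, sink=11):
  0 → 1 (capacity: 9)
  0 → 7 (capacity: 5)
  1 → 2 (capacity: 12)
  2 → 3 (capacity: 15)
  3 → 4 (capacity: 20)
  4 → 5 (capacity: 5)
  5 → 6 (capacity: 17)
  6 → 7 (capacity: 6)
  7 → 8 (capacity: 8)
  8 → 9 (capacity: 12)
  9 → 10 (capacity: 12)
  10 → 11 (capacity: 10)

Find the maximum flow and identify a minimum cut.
Max flow = 8, Min cut edges: (7,8)

Maximum flow: 8
Minimum cut: (7,8)
Partition: S = [0, 1, 2, 3, 4, 5, 6, 7], T = [8, 9, 10, 11]

Max-flow min-cut theorem verified: both equal 8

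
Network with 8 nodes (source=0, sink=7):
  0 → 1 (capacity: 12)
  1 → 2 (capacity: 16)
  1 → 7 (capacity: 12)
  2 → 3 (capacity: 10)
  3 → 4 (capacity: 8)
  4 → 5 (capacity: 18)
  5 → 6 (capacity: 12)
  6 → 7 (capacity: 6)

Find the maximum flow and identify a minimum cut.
Max flow = 12, Min cut edges: (0,1)

Maximum flow: 12
Minimum cut: (0,1)
Partition: S = [0], T = [1, 2, 3, 4, 5, 6, 7]

Max-flow min-cut theorem verified: both equal 12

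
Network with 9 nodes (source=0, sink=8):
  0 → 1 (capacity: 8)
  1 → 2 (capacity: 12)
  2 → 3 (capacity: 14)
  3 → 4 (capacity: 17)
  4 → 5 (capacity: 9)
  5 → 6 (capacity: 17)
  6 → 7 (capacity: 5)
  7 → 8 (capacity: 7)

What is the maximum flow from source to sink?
Maximum flow = 5

Max flow: 5

Flow assignment:
  0 → 1: 5/8
  1 → 2: 5/12
  2 → 3: 5/14
  3 → 4: 5/17
  4 → 5: 5/9
  5 → 6: 5/17
  6 → 7: 5/5
  7 → 8: 5/7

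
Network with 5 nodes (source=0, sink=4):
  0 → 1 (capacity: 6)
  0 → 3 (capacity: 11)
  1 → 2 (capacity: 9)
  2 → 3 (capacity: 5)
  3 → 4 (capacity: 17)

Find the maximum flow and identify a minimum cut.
Max flow = 16, Min cut edges: (0,3), (2,3)

Maximum flow: 16
Minimum cut: (0,3), (2,3)
Partition: S = [0, 1, 2], T = [3, 4]

Max-flow min-cut theorem verified: both equal 16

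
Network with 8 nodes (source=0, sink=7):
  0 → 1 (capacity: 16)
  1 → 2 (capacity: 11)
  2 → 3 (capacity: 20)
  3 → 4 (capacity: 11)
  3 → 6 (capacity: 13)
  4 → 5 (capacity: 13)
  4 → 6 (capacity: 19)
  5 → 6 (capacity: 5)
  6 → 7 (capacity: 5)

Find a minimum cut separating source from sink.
Min cut value = 5, edges: (6,7)

Min cut value: 5
Partition: S = [0, 1, 2, 3, 4, 5, 6], T = [7]
Cut edges: (6,7)

By max-flow min-cut theorem, max flow = min cut = 5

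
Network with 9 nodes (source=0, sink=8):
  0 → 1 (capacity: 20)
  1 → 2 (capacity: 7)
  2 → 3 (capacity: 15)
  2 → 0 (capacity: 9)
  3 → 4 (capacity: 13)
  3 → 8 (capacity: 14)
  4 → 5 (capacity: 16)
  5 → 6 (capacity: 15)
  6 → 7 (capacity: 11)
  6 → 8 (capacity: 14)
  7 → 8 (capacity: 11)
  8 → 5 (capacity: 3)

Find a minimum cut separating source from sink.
Min cut value = 7, edges: (1,2)

Min cut value: 7
Partition: S = [0, 1], T = [2, 3, 4, 5, 6, 7, 8]
Cut edges: (1,2)

By max-flow min-cut theorem, max flow = min cut = 7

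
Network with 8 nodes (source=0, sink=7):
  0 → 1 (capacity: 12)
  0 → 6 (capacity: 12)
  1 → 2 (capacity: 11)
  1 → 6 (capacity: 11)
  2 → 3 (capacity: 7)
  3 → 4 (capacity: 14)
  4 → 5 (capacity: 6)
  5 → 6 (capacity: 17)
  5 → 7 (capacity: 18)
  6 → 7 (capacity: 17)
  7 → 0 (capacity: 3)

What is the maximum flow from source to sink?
Maximum flow = 23

Max flow: 23

Flow assignment:
  0 → 1: 11/12
  0 → 6: 12/12
  1 → 2: 6/11
  1 → 6: 5/11
  2 → 3: 6/7
  3 → 4: 6/14
  4 → 5: 6/6
  5 → 7: 6/18
  6 → 7: 17/17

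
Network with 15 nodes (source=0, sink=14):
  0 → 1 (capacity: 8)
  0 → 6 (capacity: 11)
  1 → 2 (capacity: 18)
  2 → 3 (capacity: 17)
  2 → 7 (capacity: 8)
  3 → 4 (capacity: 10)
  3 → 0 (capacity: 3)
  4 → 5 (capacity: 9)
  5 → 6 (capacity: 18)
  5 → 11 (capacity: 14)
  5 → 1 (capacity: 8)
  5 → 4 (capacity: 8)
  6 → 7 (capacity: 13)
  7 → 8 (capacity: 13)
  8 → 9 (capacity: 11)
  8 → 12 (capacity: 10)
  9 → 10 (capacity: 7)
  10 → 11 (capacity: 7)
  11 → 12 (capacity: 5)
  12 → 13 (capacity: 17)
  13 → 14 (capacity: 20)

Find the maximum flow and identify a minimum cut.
Max flow = 15, Min cut edges: (8,12), (11,12)

Maximum flow: 15
Minimum cut: (8,12), (11,12)
Partition: S = [0, 1, 2, 3, 4, 5, 6, 7, 8, 9, 10, 11], T = [12, 13, 14]

Max-flow min-cut theorem verified: both equal 15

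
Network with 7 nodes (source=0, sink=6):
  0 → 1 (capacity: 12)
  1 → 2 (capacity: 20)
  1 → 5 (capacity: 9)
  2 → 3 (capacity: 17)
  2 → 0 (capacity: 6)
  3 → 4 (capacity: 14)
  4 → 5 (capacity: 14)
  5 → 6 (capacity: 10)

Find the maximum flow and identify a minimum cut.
Max flow = 10, Min cut edges: (5,6)

Maximum flow: 10
Minimum cut: (5,6)
Partition: S = [0, 1, 2, 3, 4, 5], T = [6]

Max-flow min-cut theorem verified: both equal 10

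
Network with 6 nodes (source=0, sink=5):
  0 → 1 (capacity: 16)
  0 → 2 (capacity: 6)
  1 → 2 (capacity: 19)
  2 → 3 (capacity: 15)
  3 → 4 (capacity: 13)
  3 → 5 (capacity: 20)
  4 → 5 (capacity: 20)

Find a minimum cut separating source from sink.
Min cut value = 15, edges: (2,3)

Min cut value: 15
Partition: S = [0, 1, 2], T = [3, 4, 5]
Cut edges: (2,3)

By max-flow min-cut theorem, max flow = min cut = 15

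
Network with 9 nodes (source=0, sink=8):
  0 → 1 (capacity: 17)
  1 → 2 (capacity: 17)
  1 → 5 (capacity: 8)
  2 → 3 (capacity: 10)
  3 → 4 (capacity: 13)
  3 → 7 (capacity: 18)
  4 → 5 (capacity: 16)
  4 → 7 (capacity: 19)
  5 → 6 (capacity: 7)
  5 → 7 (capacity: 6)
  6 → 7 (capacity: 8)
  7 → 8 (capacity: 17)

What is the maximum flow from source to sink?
Maximum flow = 17

Max flow: 17

Flow assignment:
  0 → 1: 17/17
  1 → 2: 9/17
  1 → 5: 8/8
  2 → 3: 9/10
  3 → 7: 9/18
  5 → 6: 2/7
  5 → 7: 6/6
  6 → 7: 2/8
  7 → 8: 17/17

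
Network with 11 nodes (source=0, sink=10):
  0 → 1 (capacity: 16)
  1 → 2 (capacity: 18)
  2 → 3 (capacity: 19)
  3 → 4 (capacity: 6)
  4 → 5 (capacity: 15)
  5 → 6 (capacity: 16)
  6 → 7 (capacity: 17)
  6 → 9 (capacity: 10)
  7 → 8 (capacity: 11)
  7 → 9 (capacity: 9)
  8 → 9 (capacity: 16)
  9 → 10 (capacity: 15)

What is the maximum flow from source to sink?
Maximum flow = 6

Max flow: 6

Flow assignment:
  0 → 1: 6/16
  1 → 2: 6/18
  2 → 3: 6/19
  3 → 4: 6/6
  4 → 5: 6/15
  5 → 6: 6/16
  6 → 9: 6/10
  9 → 10: 6/15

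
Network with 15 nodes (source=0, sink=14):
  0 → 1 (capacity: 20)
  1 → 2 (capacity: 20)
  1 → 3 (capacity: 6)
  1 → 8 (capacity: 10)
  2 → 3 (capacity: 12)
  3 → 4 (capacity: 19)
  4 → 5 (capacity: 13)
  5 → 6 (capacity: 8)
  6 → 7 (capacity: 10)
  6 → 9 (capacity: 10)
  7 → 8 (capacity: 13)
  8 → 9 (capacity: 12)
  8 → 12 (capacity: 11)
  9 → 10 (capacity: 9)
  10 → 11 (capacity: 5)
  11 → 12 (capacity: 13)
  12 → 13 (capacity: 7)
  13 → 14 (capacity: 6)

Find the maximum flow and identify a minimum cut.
Max flow = 6, Min cut edges: (13,14)

Maximum flow: 6
Minimum cut: (13,14)
Partition: S = [0, 1, 2, 3, 4, 5, 6, 7, 8, 9, 10, 11, 12, 13], T = [14]

Max-flow min-cut theorem verified: both equal 6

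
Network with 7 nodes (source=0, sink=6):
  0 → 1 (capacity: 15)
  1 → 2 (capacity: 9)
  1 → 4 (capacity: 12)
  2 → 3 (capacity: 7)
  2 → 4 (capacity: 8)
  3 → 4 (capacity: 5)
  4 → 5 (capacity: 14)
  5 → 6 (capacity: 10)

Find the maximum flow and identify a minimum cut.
Max flow = 10, Min cut edges: (5,6)

Maximum flow: 10
Minimum cut: (5,6)
Partition: S = [0, 1, 2, 3, 4, 5], T = [6]

Max-flow min-cut theorem verified: both equal 10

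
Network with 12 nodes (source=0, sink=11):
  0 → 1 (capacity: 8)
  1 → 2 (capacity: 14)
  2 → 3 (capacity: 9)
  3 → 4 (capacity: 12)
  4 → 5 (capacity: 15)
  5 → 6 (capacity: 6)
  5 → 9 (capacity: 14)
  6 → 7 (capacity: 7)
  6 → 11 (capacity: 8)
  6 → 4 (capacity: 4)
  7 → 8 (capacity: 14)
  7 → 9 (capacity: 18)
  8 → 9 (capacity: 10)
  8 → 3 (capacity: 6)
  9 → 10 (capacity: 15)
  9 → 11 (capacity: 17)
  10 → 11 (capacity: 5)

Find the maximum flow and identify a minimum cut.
Max flow = 8, Min cut edges: (0,1)

Maximum flow: 8
Minimum cut: (0,1)
Partition: S = [0], T = [1, 2, 3, 4, 5, 6, 7, 8, 9, 10, 11]

Max-flow min-cut theorem verified: both equal 8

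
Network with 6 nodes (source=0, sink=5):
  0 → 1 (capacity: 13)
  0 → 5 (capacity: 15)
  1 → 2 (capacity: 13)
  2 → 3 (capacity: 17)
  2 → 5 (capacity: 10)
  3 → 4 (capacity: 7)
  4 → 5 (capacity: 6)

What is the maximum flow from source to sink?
Maximum flow = 28

Max flow: 28

Flow assignment:
  0 → 1: 13/13
  0 → 5: 15/15
  1 → 2: 13/13
  2 → 3: 3/17
  2 → 5: 10/10
  3 → 4: 3/7
  4 → 5: 3/6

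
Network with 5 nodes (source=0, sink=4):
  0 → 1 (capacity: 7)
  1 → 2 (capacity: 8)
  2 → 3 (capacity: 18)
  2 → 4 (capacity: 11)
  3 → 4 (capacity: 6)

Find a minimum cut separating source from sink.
Min cut value = 7, edges: (0,1)

Min cut value: 7
Partition: S = [0], T = [1, 2, 3, 4]
Cut edges: (0,1)

By max-flow min-cut theorem, max flow = min cut = 7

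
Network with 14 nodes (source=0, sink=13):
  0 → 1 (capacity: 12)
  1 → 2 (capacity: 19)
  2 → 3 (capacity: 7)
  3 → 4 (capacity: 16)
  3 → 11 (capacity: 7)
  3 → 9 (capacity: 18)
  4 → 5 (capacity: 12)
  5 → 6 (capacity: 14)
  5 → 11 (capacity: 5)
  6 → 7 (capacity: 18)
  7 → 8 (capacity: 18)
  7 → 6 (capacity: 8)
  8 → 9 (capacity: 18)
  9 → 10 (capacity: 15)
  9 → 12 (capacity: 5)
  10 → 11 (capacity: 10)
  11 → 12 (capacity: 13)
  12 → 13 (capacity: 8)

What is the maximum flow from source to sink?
Maximum flow = 7

Max flow: 7

Flow assignment:
  0 → 1: 7/12
  1 → 2: 7/19
  2 → 3: 7/7
  3 → 11: 7/7
  11 → 12: 7/13
  12 → 13: 7/8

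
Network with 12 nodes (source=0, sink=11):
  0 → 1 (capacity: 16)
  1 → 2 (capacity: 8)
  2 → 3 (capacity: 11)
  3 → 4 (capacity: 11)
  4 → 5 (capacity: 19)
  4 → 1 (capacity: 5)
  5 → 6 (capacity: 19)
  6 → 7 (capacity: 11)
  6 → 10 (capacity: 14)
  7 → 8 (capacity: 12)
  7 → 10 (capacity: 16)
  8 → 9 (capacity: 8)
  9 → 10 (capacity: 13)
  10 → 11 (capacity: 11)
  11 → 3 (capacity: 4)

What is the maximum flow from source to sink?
Maximum flow = 8

Max flow: 8

Flow assignment:
  0 → 1: 8/16
  1 → 2: 8/8
  2 → 3: 8/11
  3 → 4: 8/11
  4 → 5: 8/19
  5 → 6: 8/19
  6 → 10: 8/14
  10 → 11: 8/11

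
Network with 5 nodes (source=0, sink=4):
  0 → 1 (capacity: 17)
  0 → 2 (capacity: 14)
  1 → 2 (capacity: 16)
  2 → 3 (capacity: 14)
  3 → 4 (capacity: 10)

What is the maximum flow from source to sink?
Maximum flow = 10

Max flow: 10

Flow assignment:
  0 → 1: 10/17
  1 → 2: 10/16
  2 → 3: 10/14
  3 → 4: 10/10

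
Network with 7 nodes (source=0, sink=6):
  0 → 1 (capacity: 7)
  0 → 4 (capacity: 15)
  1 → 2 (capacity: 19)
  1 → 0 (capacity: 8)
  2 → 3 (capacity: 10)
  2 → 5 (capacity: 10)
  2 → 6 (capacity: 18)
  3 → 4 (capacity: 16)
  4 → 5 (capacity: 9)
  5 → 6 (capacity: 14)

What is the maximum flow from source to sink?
Maximum flow = 16

Max flow: 16

Flow assignment:
  0 → 1: 7/7
  0 → 4: 9/15
  1 → 2: 7/19
  2 → 6: 7/18
  4 → 5: 9/9
  5 → 6: 9/14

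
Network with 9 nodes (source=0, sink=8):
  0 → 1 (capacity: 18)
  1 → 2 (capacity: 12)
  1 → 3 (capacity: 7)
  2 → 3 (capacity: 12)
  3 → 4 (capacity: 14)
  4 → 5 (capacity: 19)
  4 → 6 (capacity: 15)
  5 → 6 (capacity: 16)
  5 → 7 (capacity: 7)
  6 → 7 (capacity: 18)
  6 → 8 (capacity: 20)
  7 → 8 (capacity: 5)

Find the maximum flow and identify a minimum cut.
Max flow = 14, Min cut edges: (3,4)

Maximum flow: 14
Minimum cut: (3,4)
Partition: S = [0, 1, 2, 3], T = [4, 5, 6, 7, 8]

Max-flow min-cut theorem verified: both equal 14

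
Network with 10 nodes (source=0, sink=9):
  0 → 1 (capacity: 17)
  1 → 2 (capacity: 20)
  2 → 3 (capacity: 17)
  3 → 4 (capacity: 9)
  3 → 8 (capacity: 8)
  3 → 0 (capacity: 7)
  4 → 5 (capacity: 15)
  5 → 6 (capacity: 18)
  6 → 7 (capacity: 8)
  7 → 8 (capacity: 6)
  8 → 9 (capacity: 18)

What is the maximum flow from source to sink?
Maximum flow = 14

Max flow: 14

Flow assignment:
  0 → 1: 17/17
  1 → 2: 17/20
  2 → 3: 17/17
  3 → 4: 6/9
  3 → 8: 8/8
  3 → 0: 3/7
  4 → 5: 6/15
  5 → 6: 6/18
  6 → 7: 6/8
  7 → 8: 6/6
  8 → 9: 14/18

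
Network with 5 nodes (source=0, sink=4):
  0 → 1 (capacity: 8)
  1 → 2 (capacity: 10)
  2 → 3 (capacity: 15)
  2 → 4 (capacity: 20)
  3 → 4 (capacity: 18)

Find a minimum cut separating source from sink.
Min cut value = 8, edges: (0,1)

Min cut value: 8
Partition: S = [0], T = [1, 2, 3, 4]
Cut edges: (0,1)

By max-flow min-cut theorem, max flow = min cut = 8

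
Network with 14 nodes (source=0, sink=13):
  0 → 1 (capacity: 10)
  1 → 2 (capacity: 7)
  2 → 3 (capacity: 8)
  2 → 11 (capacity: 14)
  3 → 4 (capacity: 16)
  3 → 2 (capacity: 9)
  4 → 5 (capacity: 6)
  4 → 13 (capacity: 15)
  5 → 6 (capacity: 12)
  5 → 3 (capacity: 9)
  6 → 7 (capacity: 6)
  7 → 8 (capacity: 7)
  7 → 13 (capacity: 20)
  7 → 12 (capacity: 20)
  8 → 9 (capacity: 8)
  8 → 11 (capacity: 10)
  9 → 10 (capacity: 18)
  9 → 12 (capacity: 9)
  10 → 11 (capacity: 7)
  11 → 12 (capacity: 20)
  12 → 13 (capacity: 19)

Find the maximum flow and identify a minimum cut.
Max flow = 7, Min cut edges: (1,2)

Maximum flow: 7
Minimum cut: (1,2)
Partition: S = [0, 1], T = [2, 3, 4, 5, 6, 7, 8, 9, 10, 11, 12, 13]

Max-flow min-cut theorem verified: both equal 7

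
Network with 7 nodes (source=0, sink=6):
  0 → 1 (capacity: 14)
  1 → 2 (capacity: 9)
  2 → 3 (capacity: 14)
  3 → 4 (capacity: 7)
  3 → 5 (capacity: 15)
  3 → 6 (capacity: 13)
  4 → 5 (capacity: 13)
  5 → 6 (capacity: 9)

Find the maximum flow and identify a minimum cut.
Max flow = 9, Min cut edges: (1,2)

Maximum flow: 9
Minimum cut: (1,2)
Partition: S = [0, 1], T = [2, 3, 4, 5, 6]

Max-flow min-cut theorem verified: both equal 9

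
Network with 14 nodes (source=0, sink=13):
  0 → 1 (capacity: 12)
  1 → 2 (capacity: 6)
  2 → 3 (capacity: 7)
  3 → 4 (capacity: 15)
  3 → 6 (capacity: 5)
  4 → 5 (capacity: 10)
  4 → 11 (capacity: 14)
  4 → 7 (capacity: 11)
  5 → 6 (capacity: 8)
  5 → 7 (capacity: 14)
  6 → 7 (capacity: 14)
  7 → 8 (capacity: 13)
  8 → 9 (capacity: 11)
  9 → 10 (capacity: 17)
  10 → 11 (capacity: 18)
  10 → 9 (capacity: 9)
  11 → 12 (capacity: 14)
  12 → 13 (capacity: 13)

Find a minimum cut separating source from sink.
Min cut value = 6, edges: (1,2)

Min cut value: 6
Partition: S = [0, 1], T = [2, 3, 4, 5, 6, 7, 8, 9, 10, 11, 12, 13]
Cut edges: (1,2)

By max-flow min-cut theorem, max flow = min cut = 6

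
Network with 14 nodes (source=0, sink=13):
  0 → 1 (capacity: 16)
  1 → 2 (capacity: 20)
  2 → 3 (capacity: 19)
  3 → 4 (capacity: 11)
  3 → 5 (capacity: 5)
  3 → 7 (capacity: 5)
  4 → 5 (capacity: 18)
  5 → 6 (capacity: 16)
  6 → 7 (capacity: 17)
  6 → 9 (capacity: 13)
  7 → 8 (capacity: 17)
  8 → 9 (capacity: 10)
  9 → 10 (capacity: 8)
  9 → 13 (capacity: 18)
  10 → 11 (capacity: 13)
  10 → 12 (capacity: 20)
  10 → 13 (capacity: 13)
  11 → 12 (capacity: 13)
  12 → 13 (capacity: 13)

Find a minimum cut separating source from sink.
Min cut value = 16, edges: (0,1)

Min cut value: 16
Partition: S = [0], T = [1, 2, 3, 4, 5, 6, 7, 8, 9, 10, 11, 12, 13]
Cut edges: (0,1)

By max-flow min-cut theorem, max flow = min cut = 16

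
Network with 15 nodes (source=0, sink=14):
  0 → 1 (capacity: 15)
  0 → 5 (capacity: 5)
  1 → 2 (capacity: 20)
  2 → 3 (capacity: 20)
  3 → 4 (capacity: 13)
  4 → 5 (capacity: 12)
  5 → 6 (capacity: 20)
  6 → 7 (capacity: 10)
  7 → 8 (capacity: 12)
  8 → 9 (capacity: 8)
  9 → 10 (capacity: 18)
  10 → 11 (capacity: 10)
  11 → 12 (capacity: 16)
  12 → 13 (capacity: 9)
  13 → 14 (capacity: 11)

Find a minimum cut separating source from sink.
Min cut value = 8, edges: (8,9)

Min cut value: 8
Partition: S = [0, 1, 2, 3, 4, 5, 6, 7, 8], T = [9, 10, 11, 12, 13, 14]
Cut edges: (8,9)

By max-flow min-cut theorem, max flow = min cut = 8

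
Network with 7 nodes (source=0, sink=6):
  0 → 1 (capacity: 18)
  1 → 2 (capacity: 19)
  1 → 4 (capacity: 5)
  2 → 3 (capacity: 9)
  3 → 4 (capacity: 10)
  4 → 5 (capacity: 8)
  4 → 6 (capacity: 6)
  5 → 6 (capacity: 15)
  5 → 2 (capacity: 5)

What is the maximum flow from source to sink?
Maximum flow = 14

Max flow: 14

Flow assignment:
  0 → 1: 14/18
  1 → 2: 9/19
  1 → 4: 5/5
  2 → 3: 9/9
  3 → 4: 9/10
  4 → 5: 8/8
  4 → 6: 6/6
  5 → 6: 8/15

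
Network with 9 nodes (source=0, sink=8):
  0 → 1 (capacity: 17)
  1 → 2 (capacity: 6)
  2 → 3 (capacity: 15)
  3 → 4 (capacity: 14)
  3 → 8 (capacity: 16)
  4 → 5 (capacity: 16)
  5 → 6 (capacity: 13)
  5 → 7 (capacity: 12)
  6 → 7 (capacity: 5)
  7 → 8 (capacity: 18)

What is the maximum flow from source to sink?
Maximum flow = 6

Max flow: 6

Flow assignment:
  0 → 1: 6/17
  1 → 2: 6/6
  2 → 3: 6/15
  3 → 8: 6/16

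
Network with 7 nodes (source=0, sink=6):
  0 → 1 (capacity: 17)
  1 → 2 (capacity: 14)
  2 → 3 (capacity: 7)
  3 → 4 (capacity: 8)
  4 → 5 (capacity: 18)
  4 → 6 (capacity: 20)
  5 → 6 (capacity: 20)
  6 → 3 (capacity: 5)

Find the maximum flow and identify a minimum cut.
Max flow = 7, Min cut edges: (2,3)

Maximum flow: 7
Minimum cut: (2,3)
Partition: S = [0, 1, 2], T = [3, 4, 5, 6]

Max-flow min-cut theorem verified: both equal 7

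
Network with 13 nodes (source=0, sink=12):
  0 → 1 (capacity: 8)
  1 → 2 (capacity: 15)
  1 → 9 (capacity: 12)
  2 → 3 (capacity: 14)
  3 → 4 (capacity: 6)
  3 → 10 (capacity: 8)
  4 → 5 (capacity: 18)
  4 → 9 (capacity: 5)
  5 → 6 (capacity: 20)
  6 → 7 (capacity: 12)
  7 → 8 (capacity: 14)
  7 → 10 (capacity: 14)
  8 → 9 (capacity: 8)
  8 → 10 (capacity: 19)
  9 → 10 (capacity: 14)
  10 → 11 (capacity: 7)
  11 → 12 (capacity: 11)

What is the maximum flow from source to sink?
Maximum flow = 7

Max flow: 7

Flow assignment:
  0 → 1: 7/8
  1 → 9: 7/12
  9 → 10: 7/14
  10 → 11: 7/7
  11 → 12: 7/11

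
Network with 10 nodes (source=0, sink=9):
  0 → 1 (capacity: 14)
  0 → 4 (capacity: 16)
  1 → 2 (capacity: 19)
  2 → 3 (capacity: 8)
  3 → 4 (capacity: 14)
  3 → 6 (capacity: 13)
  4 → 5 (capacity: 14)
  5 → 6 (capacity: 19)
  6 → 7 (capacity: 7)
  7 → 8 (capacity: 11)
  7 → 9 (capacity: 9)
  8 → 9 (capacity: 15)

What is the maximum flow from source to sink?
Maximum flow = 7

Max flow: 7

Flow assignment:
  0 → 1: 7/14
  1 → 2: 7/19
  2 → 3: 7/8
  3 → 4: 7/14
  4 → 5: 7/14
  5 → 6: 7/19
  6 → 7: 7/7
  7 → 9: 7/9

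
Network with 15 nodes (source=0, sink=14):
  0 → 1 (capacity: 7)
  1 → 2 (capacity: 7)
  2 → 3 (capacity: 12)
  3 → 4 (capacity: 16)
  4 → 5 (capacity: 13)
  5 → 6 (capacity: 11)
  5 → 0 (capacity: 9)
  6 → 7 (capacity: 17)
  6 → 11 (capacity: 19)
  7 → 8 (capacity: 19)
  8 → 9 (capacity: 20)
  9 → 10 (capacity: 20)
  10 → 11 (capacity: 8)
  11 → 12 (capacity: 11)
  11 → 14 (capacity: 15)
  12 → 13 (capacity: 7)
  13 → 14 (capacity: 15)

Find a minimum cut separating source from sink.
Min cut value = 7, edges: (1,2)

Min cut value: 7
Partition: S = [0, 1], T = [2, 3, 4, 5, 6, 7, 8, 9, 10, 11, 12, 13, 14]
Cut edges: (1,2)

By max-flow min-cut theorem, max flow = min cut = 7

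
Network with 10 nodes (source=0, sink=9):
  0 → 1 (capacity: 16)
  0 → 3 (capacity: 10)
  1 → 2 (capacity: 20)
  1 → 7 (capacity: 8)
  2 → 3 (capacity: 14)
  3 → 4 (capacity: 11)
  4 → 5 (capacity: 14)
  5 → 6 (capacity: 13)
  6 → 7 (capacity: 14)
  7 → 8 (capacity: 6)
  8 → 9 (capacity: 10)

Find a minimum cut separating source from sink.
Min cut value = 6, edges: (7,8)

Min cut value: 6
Partition: S = [0, 1, 2, 3, 4, 5, 6, 7], T = [8, 9]
Cut edges: (7,8)

By max-flow min-cut theorem, max flow = min cut = 6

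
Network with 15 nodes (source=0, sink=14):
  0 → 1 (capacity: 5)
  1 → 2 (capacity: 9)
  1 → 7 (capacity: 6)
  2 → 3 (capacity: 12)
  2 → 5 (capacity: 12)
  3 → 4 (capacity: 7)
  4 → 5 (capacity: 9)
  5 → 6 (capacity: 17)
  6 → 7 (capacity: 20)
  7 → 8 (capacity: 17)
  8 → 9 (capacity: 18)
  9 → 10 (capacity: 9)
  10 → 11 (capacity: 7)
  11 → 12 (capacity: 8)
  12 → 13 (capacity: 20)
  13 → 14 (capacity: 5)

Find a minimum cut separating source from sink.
Min cut value = 5, edges: (13,14)

Min cut value: 5
Partition: S = [0, 1, 2, 3, 4, 5, 6, 7, 8, 9, 10, 11, 12, 13], T = [14]
Cut edges: (13,14)

By max-flow min-cut theorem, max flow = min cut = 5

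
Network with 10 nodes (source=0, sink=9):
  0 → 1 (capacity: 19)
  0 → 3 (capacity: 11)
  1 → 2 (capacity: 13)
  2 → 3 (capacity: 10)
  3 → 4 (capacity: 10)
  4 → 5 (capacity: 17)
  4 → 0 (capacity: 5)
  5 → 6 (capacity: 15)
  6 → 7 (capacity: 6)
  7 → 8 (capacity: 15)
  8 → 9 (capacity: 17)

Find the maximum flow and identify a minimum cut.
Max flow = 6, Min cut edges: (6,7)

Maximum flow: 6
Minimum cut: (6,7)
Partition: S = [0, 1, 2, 3, 4, 5, 6], T = [7, 8, 9]

Max-flow min-cut theorem verified: both equal 6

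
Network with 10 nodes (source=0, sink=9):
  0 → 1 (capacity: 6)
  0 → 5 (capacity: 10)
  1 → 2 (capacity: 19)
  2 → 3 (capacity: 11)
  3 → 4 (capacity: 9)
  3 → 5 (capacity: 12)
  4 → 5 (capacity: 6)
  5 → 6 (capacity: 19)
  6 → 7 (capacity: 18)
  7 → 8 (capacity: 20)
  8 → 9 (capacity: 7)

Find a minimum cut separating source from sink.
Min cut value = 7, edges: (8,9)

Min cut value: 7
Partition: S = [0, 1, 2, 3, 4, 5, 6, 7, 8], T = [9]
Cut edges: (8,9)

By max-flow min-cut theorem, max flow = min cut = 7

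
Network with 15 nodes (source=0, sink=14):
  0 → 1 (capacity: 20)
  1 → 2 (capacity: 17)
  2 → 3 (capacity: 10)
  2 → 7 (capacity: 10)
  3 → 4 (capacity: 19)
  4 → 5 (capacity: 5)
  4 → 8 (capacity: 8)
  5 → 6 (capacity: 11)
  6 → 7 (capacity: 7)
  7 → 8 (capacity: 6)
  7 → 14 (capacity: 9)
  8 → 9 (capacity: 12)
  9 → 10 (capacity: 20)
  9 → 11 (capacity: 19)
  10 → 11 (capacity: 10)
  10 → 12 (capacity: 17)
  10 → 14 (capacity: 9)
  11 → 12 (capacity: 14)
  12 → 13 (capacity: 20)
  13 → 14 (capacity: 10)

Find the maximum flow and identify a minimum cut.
Max flow = 17, Min cut edges: (1,2)

Maximum flow: 17
Minimum cut: (1,2)
Partition: S = [0, 1], T = [2, 3, 4, 5, 6, 7, 8, 9, 10, 11, 12, 13, 14]

Max-flow min-cut theorem verified: both equal 17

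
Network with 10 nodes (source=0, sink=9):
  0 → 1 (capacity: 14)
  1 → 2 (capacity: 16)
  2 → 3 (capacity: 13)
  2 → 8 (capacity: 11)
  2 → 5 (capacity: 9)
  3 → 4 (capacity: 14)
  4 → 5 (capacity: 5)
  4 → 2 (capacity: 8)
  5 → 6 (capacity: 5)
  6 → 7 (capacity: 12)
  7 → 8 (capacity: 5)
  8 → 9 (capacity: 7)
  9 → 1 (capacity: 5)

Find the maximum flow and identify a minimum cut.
Max flow = 7, Min cut edges: (8,9)

Maximum flow: 7
Minimum cut: (8,9)
Partition: S = [0, 1, 2, 3, 4, 5, 6, 7, 8], T = [9]

Max-flow min-cut theorem verified: both equal 7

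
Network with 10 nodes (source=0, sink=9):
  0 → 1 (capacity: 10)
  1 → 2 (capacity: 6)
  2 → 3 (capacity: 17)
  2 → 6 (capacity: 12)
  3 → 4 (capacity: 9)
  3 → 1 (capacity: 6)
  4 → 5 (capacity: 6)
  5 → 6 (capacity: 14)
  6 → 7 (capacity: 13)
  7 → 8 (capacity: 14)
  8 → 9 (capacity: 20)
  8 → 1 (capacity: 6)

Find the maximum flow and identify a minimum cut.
Max flow = 6, Min cut edges: (1,2)

Maximum flow: 6
Minimum cut: (1,2)
Partition: S = [0, 1], T = [2, 3, 4, 5, 6, 7, 8, 9]

Max-flow min-cut theorem verified: both equal 6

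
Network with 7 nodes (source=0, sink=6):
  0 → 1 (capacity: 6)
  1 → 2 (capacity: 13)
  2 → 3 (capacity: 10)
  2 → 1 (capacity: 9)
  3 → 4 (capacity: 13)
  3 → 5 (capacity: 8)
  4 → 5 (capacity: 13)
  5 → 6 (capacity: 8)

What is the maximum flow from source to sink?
Maximum flow = 6

Max flow: 6

Flow assignment:
  0 → 1: 6/6
  1 → 2: 6/13
  2 → 3: 6/10
  3 → 5: 6/8
  5 → 6: 6/8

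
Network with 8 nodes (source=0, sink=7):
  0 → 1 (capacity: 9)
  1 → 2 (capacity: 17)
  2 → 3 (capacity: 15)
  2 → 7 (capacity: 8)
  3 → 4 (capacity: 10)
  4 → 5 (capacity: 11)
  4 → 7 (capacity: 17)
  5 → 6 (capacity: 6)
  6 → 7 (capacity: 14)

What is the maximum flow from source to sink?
Maximum flow = 9

Max flow: 9

Flow assignment:
  0 → 1: 9/9
  1 → 2: 9/17
  2 → 3: 1/15
  2 → 7: 8/8
  3 → 4: 1/10
  4 → 7: 1/17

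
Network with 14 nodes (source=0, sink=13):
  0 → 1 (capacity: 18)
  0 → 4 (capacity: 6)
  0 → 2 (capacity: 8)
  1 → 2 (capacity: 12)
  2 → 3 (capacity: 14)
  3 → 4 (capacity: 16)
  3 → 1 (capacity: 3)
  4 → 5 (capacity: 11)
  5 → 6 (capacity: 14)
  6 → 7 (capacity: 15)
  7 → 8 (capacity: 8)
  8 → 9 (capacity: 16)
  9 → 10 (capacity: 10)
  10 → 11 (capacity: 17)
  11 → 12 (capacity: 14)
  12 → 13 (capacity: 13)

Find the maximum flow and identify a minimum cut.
Max flow = 8, Min cut edges: (7,8)

Maximum flow: 8
Minimum cut: (7,8)
Partition: S = [0, 1, 2, 3, 4, 5, 6, 7], T = [8, 9, 10, 11, 12, 13]

Max-flow min-cut theorem verified: both equal 8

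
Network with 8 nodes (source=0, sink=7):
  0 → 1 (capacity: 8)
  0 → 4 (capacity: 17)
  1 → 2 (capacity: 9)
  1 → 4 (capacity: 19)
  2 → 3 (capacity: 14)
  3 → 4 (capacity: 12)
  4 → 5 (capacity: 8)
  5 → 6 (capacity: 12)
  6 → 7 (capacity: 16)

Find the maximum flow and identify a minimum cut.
Max flow = 8, Min cut edges: (4,5)

Maximum flow: 8
Minimum cut: (4,5)
Partition: S = [0, 1, 2, 3, 4], T = [5, 6, 7]

Max-flow min-cut theorem verified: both equal 8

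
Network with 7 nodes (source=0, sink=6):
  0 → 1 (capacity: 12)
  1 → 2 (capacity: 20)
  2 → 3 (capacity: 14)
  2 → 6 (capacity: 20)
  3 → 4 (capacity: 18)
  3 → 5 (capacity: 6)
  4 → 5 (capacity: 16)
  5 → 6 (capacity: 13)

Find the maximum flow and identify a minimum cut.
Max flow = 12, Min cut edges: (0,1)

Maximum flow: 12
Minimum cut: (0,1)
Partition: S = [0], T = [1, 2, 3, 4, 5, 6]

Max-flow min-cut theorem verified: both equal 12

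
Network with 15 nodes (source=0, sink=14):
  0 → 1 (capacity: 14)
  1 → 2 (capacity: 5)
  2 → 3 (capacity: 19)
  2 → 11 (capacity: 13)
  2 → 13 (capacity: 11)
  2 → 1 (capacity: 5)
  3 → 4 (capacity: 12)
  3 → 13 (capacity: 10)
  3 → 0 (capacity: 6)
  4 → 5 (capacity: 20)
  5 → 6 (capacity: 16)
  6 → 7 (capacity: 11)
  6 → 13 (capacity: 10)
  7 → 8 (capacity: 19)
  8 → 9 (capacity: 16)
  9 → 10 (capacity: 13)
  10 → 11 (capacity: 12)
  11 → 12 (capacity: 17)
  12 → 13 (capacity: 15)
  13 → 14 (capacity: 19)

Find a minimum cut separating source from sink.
Min cut value = 5, edges: (1,2)

Min cut value: 5
Partition: S = [0, 1], T = [2, 3, 4, 5, 6, 7, 8, 9, 10, 11, 12, 13, 14]
Cut edges: (1,2)

By max-flow min-cut theorem, max flow = min cut = 5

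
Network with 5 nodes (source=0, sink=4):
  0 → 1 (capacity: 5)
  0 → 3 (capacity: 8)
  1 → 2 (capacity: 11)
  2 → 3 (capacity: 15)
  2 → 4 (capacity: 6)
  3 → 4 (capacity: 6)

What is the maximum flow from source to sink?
Maximum flow = 11

Max flow: 11

Flow assignment:
  0 → 1: 5/5
  0 → 3: 6/8
  1 → 2: 5/11
  2 → 4: 5/6
  3 → 4: 6/6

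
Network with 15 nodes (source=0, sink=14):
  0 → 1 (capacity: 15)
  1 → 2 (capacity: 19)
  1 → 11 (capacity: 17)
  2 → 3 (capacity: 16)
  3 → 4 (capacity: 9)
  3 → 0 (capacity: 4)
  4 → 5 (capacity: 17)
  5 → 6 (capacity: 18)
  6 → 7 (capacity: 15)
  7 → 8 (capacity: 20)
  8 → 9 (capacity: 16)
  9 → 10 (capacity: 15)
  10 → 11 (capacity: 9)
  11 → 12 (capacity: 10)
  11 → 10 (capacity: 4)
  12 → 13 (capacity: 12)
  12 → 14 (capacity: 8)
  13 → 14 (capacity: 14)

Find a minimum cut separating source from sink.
Min cut value = 10, edges: (11,12)

Min cut value: 10
Partition: S = [0, 1, 2, 3, 4, 5, 6, 7, 8, 9, 10, 11], T = [12, 13, 14]
Cut edges: (11,12)

By max-flow min-cut theorem, max flow = min cut = 10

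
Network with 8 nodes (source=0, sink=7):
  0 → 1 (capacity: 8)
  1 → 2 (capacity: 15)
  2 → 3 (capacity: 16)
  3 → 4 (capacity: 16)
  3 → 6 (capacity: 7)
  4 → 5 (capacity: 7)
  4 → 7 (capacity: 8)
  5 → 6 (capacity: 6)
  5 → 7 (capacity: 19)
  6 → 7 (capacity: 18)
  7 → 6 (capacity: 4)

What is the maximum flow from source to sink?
Maximum flow = 8

Max flow: 8

Flow assignment:
  0 → 1: 8/8
  1 → 2: 8/15
  2 → 3: 8/16
  3 → 4: 8/16
  4 → 7: 8/8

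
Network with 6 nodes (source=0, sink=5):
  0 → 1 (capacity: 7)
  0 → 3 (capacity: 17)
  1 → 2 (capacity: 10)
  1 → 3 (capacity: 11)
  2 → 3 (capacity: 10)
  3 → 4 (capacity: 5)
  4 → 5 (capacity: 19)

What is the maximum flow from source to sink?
Maximum flow = 5

Max flow: 5

Flow assignment:
  0 → 3: 5/17
  3 → 4: 5/5
  4 → 5: 5/19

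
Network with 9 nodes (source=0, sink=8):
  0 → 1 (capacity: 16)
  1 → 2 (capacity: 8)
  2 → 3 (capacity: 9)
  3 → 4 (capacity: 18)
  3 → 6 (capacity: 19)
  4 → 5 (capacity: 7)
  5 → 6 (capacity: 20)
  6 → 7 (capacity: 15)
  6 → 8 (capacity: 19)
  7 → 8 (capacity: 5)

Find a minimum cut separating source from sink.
Min cut value = 8, edges: (1,2)

Min cut value: 8
Partition: S = [0, 1], T = [2, 3, 4, 5, 6, 7, 8]
Cut edges: (1,2)

By max-flow min-cut theorem, max flow = min cut = 8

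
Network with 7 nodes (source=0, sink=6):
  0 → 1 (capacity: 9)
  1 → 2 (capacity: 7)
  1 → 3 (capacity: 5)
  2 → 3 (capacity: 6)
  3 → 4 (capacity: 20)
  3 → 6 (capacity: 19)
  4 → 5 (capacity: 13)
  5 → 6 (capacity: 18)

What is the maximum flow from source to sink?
Maximum flow = 9

Max flow: 9

Flow assignment:
  0 → 1: 9/9
  1 → 2: 4/7
  1 → 3: 5/5
  2 → 3: 4/6
  3 → 6: 9/19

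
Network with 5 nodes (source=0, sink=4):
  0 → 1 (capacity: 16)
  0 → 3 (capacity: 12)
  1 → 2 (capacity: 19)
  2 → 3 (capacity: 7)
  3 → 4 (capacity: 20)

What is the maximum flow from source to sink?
Maximum flow = 19

Max flow: 19

Flow assignment:
  0 → 1: 7/16
  0 → 3: 12/12
  1 → 2: 7/19
  2 → 3: 7/7
  3 → 4: 19/20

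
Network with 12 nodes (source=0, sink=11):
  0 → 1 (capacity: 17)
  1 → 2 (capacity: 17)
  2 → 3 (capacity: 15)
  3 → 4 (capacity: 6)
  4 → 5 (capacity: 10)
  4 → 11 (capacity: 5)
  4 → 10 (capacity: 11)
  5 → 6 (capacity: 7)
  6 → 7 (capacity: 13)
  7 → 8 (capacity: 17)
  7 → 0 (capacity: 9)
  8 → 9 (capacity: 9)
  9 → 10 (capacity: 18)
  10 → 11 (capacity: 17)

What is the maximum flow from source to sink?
Maximum flow = 6

Max flow: 6

Flow assignment:
  0 → 1: 6/17
  1 → 2: 6/17
  2 → 3: 6/15
  3 → 4: 6/6
  4 → 11: 5/5
  4 → 10: 1/11
  10 → 11: 1/17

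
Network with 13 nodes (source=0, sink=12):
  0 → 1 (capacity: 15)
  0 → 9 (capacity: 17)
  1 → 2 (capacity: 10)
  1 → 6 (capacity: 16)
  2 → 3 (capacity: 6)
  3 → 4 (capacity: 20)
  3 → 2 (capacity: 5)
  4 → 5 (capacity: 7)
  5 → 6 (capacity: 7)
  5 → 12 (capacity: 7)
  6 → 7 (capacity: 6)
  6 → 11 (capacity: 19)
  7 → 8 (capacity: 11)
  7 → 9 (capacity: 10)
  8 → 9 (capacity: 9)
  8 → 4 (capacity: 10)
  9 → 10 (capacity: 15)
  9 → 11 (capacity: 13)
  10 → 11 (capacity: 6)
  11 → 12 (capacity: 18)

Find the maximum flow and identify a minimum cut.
Max flow = 25, Min cut edges: (5,12), (11,12)

Maximum flow: 25
Minimum cut: (5,12), (11,12)
Partition: S = [0, 1, 2, 3, 4, 5, 6, 7, 8, 9, 10, 11], T = [12]

Max-flow min-cut theorem verified: both equal 25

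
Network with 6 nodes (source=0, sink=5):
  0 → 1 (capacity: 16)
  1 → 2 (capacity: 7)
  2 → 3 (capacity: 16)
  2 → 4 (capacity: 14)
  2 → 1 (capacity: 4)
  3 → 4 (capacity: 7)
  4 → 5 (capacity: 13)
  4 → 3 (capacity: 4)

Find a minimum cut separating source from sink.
Min cut value = 7, edges: (1,2)

Min cut value: 7
Partition: S = [0, 1], T = [2, 3, 4, 5]
Cut edges: (1,2)

By max-flow min-cut theorem, max flow = min cut = 7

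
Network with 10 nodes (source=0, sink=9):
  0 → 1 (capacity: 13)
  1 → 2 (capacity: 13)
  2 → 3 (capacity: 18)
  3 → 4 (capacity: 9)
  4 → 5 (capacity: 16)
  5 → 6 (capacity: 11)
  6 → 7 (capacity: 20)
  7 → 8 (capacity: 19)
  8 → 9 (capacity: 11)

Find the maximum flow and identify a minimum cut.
Max flow = 9, Min cut edges: (3,4)

Maximum flow: 9
Minimum cut: (3,4)
Partition: S = [0, 1, 2, 3], T = [4, 5, 6, 7, 8, 9]

Max-flow min-cut theorem verified: both equal 9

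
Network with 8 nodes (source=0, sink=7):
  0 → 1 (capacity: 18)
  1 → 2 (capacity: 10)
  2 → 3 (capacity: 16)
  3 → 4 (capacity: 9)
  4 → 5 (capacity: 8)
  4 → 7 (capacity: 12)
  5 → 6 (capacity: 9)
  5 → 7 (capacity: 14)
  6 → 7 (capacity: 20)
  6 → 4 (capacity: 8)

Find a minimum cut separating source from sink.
Min cut value = 9, edges: (3,4)

Min cut value: 9
Partition: S = [0, 1, 2, 3], T = [4, 5, 6, 7]
Cut edges: (3,4)

By max-flow min-cut theorem, max flow = min cut = 9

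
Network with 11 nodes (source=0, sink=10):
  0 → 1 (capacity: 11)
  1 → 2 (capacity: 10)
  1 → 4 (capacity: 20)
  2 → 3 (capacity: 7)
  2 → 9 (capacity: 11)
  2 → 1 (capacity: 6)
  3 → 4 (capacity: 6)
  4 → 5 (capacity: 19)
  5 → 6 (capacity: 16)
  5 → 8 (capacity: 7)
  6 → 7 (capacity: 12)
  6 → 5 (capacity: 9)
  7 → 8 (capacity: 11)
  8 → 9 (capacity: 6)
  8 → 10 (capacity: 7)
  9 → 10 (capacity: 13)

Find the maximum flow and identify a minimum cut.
Max flow = 11, Min cut edges: (0,1)

Maximum flow: 11
Minimum cut: (0,1)
Partition: S = [0], T = [1, 2, 3, 4, 5, 6, 7, 8, 9, 10]

Max-flow min-cut theorem verified: both equal 11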